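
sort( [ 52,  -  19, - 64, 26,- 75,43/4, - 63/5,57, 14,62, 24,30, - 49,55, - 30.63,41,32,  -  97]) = [ - 97, - 75, - 64, - 49, - 30.63, - 19, - 63/5,43/4, 14,24,26,30, 32 , 41,52, 55  ,  57,62] 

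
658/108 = 6 + 5/54 = 6.09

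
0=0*5691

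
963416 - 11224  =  952192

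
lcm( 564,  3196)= 9588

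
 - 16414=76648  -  93062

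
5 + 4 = 9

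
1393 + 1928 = 3321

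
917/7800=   917/7800= 0.12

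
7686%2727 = 2232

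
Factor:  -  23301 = - 3^3*863^1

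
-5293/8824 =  - 5293/8824  =  -0.60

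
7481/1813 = 4 + 229/1813 = 4.13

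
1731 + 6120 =7851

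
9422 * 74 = 697228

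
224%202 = 22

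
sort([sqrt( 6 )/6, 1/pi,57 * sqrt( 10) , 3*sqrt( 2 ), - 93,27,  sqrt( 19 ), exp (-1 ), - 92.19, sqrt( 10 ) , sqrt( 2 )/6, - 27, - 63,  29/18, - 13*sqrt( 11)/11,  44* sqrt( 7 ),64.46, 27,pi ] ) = [ - 93, - 92.19, - 63 ,  -  27, - 13*sqrt( 11) /11, sqrt( 2)/6 , 1/pi,exp( - 1 ),  sqrt( 6) /6, 29/18, pi,sqrt( 10 ),3*sqrt(2 ),sqrt (19 ),27,  27,64.46,  44*sqrt (7), 57 * sqrt( 10 )]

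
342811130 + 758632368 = 1101443498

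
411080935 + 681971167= 1093052102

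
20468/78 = 262 + 16/39 = 262.41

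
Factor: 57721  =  197^1*293^1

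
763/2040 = 763/2040 = 0.37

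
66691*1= 66691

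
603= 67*9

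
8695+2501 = 11196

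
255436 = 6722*38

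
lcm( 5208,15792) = 489552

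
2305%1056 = 193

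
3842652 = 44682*86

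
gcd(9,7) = 1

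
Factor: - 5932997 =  - 7^1*19^1*31^1 * 1439^1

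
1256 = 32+1224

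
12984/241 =12984/241 = 53.88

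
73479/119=617 + 8/17 = 617.47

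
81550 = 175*466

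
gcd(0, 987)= 987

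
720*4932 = 3551040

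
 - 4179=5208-9387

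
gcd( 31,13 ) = 1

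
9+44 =53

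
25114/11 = 25114/11= 2283.09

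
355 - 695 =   -  340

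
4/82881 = 4/82881=0.00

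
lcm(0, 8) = 0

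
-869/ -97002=869/97002 =0.01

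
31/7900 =31/7900=0.00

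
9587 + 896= 10483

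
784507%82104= 45571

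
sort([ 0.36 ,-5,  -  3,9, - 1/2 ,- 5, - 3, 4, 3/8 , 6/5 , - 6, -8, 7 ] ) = [ - 8,-6, - 5, - 5 ,-3 , - 3, - 1/2,0.36, 3/8,6/5 , 4,7, 9] 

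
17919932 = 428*41869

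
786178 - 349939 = 436239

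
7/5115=7/5115 = 0.00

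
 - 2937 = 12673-15610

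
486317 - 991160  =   - 504843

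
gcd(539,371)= 7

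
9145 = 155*59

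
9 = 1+8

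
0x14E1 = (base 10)5345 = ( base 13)2582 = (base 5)132340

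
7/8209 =7/8209= 0.00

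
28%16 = 12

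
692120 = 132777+559343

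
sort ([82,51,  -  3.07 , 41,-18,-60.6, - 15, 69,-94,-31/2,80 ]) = [ - 94, - 60.6, - 18, - 31/2 , - 15,-3.07,41,51,69, 80,82]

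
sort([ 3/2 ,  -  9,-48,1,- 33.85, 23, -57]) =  [-57,-48, - 33.85,-9, 1, 3/2, 23]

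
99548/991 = 100 + 448/991 =100.45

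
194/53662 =97/26831 = 0.00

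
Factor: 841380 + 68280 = 2^2*3^1*5^1*15161^1= 909660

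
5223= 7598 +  - 2375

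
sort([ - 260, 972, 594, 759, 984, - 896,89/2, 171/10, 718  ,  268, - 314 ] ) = [ - 896, - 314,  -  260, 171/10, 89/2, 268, 594, 718, 759, 972, 984 ] 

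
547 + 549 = 1096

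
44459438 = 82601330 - 38141892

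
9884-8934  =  950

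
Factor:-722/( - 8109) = 2^1*3^(-2)* 17^( - 1)*19^2 * 53^( - 1 )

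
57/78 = 19/26=   0.73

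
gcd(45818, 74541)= 1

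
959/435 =959/435  =  2.20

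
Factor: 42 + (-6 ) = 2^2*3^2 = 36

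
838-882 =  - 44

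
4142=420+3722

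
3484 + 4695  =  8179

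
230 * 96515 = 22198450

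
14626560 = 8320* 1758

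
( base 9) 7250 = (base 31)5G9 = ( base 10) 5310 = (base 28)6li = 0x14be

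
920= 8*115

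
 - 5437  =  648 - 6085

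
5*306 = 1530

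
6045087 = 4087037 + 1958050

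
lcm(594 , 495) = 2970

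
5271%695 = 406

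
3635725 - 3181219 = 454506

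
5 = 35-30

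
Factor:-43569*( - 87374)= 3806797806 = 2^1* 3^2*7^1*47^1*79^2  *103^1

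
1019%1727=1019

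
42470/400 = 4247/40 = 106.17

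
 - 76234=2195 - 78429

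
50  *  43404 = 2170200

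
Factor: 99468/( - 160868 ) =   -  3^4*131^( - 1) = -81/131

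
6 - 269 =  - 263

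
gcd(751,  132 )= 1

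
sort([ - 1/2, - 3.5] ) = [ - 3.5,-1/2]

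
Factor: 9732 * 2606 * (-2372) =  - 60157696224= -  2^5  *  3^1*593^1*811^1*1303^1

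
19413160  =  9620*2018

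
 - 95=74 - 169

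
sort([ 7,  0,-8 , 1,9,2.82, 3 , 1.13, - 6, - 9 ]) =[-9, - 8 , - 6,0, 1,  1.13, 2.82, 3, 7,  9]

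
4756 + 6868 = 11624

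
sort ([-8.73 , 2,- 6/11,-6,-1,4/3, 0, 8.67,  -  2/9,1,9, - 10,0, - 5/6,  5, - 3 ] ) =[-10,- 8.73,-6,-3  , - 1, - 5/6,-6/11, - 2/9,0, 0, 1, 4/3,2 , 5, 8.67, 9 ]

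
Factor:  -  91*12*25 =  - 2^2*3^1*5^2* 7^1*13^1 = -27300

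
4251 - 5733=-1482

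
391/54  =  391/54 = 7.24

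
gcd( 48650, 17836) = 14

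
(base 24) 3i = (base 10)90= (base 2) 1011010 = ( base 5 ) 330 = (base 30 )30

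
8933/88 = 8933/88= 101.51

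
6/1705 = 6/1705= 0.00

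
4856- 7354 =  - 2498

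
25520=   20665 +4855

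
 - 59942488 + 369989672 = 310047184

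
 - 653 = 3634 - 4287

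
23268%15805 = 7463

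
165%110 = 55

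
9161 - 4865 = 4296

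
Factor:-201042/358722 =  - 51/91=-3^1*7^( - 1 )*13^(-1) *17^1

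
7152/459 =2384/153 = 15.58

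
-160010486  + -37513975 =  - 197524461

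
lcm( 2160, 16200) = 32400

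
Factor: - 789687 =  - 3^2*87743^1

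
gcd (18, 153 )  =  9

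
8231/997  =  8+255/997 = 8.26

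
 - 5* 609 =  - 3045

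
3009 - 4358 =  - 1349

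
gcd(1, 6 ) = 1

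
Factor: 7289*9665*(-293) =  - 20641318205= - 5^1*37^1*197^1*293^1*1933^1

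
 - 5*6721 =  - 33605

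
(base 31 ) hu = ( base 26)LB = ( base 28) JP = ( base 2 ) 1000101101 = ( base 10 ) 557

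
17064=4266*4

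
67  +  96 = 163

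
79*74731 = 5903749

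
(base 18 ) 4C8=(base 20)3g0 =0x5f0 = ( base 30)1kk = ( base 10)1520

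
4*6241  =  24964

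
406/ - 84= - 29/6= - 4.83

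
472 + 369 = 841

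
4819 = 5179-360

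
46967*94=4414898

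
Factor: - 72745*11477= -5^1  *23^1 * 499^1*14549^1 = -834894365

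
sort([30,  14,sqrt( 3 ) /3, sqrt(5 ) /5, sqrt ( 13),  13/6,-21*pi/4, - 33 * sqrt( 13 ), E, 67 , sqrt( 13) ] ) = [ - 33*sqrt( 13), - 21  *  pi/4, sqrt(5) /5, sqrt( 3 ) /3,13/6,E,sqrt( 13 ), sqrt ( 13 ),14,30, 67] 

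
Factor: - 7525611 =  - 3^2*17^1*101^1*487^1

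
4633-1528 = 3105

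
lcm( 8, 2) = 8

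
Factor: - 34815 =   -  3^1*5^1*11^1 * 211^1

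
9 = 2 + 7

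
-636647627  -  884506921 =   -  1521154548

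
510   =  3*170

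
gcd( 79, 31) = 1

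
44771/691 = 44771/691= 64.79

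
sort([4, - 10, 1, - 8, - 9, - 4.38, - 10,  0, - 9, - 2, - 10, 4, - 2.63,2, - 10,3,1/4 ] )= [ - 10, - 10,-10, - 10  , - 9, - 9, - 8,- 4.38, - 2.63, - 2, 0,1/4,1,2,3,4,4]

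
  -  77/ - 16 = 4+13/16 = 4.81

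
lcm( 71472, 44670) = 357360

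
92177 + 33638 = 125815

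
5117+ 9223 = 14340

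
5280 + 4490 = 9770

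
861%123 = 0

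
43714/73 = 598 + 60/73 = 598.82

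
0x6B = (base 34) 35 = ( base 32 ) 3B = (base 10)107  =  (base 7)212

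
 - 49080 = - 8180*6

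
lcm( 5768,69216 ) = 69216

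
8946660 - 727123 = 8219537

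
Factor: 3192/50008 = 3/47 = 3^1*47^( - 1 ) 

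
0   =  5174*0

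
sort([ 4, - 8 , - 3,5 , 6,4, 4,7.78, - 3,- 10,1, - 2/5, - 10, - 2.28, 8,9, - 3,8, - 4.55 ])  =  [ - 10, - 10, - 8, - 4.55, - 3,-3, - 3, - 2.28,-2/5,1,  4,4,4,5, 6,7.78,  8,8,9 ] 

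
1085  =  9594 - 8509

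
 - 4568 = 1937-6505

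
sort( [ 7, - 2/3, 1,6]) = [-2/3  ,  1, 6,  7 ]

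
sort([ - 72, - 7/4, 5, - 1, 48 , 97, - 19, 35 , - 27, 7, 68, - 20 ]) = [  -  72, - 27, - 20, - 19, - 7/4, - 1,5, 7, 35, 48, 68, 97 ] 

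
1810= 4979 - 3169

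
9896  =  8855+1041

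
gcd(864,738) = 18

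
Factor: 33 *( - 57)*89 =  - 3^2 * 11^1 * 19^1 *89^1= -167409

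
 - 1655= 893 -2548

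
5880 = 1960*3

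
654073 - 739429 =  - 85356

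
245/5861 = 245/5861 = 0.04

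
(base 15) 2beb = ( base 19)1733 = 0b10010011100110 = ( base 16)24e6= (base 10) 9446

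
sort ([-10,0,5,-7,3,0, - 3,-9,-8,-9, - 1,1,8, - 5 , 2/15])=[- 10, - 9,-9,-8, - 7,  -  5,-3,-1,0,0,2/15,1,3,5,8]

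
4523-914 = 3609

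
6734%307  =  287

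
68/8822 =34/4411 = 0.01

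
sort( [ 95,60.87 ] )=[60.87, 95 ]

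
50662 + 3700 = 54362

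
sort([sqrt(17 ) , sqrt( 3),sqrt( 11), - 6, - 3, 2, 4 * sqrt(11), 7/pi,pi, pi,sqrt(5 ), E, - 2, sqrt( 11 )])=[-6, - 3,-2, sqrt( 3 ),2 , 7/pi,sqrt(5 ), E,  pi,pi, sqrt( 11),sqrt( 11 ), sqrt (17 ), 4 * sqrt(11 )]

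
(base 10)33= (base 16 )21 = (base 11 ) 30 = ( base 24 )19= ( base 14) 25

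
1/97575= 1/97575 = 0.00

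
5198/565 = 46/5 = 9.20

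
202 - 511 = -309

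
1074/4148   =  537/2074=0.26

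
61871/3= 20623 + 2/3 = 20623.67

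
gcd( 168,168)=168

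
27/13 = 2 + 1/13 =2.08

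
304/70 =4 + 12/35 = 4.34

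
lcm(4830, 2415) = 4830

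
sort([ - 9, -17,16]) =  [  -  17,  -  9 , 16]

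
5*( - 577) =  - 2885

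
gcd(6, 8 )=2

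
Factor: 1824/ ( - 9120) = - 1/5 = -  5^ ( -1)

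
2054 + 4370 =6424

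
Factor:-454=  - 2^1*227^1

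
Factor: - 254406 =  - 2^1 * 3^1 * 109^1*389^1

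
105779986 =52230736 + 53549250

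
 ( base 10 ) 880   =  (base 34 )PU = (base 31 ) SC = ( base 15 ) 3da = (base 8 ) 1560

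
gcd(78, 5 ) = 1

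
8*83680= 669440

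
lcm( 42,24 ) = 168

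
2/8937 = 2/8937= 0.00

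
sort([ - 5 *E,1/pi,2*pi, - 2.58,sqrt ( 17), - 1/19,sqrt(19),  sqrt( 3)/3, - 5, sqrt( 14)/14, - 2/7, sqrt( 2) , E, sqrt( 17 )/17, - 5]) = [ - 5 * E ,  -  5, - 5, - 2.58,-2/7 , - 1/19,  sqrt(17) /17 , sqrt( 14 ) /14,  1/pi,  sqrt( 3 ) /3, sqrt( 2),  E,sqrt( 17),  sqrt( 19), 2*pi] 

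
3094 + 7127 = 10221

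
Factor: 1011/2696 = 3/8=2^( - 3)*3^1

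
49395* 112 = 5532240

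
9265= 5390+3875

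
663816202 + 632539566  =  1296355768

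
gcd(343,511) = 7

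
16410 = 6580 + 9830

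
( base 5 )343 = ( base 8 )142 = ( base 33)2w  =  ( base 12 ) 82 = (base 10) 98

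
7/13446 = 7/13446 = 0.00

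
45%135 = 45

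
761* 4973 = 3784453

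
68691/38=1807+25/38 = 1807.66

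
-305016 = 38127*( - 8 ) 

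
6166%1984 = 214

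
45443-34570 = 10873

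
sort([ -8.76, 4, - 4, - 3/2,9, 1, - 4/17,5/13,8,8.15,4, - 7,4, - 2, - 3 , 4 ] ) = [-8.76, - 7,- 4, - 3, - 2, - 3/2, - 4/17,5/13,  1,4,4,4,4,8,8.15,9 ]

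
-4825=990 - 5815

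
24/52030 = 12/26015 = 0.00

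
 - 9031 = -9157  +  126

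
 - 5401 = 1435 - 6836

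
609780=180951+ 428829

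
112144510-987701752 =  - 875557242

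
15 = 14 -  - 1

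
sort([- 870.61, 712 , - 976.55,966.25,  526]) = [ - 976.55, -870.61, 526, 712, 966.25]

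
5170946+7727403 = 12898349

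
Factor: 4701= 3^1*1567^1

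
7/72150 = 7/72150 = 0.00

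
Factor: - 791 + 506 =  - 3^1*5^1 *19^1 = - 285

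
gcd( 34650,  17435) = 55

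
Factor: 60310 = 2^1*5^1*37^1*163^1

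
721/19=37 + 18/19 = 37.95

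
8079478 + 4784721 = 12864199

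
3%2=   1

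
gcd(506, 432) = 2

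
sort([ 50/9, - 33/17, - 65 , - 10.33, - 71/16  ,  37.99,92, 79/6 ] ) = [-65, - 10.33, - 71/16,- 33/17, 50/9,79/6,37.99, 92]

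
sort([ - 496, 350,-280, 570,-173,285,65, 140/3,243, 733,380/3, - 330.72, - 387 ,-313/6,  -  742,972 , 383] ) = [ - 742, - 496, - 387,-330.72,-280 , - 173, - 313/6,140/3, 65,380/3, 243 , 285,350,383,570,733, 972]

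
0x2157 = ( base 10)8535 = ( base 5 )233120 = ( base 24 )ejf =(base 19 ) 14c4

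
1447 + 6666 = 8113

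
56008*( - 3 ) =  - 168024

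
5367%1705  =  252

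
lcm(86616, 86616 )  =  86616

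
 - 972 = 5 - 977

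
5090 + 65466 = 70556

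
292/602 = 146/301  =  0.49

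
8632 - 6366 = 2266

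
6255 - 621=5634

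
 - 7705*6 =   -  46230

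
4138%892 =570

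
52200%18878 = 14444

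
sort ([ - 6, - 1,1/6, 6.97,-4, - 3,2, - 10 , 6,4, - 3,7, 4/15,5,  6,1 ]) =[ - 10,-6, - 4,  -  3, - 3, - 1, 1/6,4/15,1, 2,4,5,6, 6, 6.97,7] 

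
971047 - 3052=967995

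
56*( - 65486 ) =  - 3667216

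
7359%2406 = 141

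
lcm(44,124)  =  1364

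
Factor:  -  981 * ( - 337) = 330597 = 3^2*109^1*337^1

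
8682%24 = 18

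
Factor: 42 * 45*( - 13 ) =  -24570 = - 2^1*3^3*5^1*7^1*13^1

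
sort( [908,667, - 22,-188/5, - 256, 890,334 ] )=[ - 256, -188/5 , - 22,334,667, 890, 908]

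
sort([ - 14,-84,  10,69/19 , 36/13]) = [ - 84, - 14, 36/13,69/19,10]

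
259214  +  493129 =752343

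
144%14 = 4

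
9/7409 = 9/7409 = 0.00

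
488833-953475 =-464642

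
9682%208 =114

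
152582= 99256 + 53326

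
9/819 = 1/91 = 0.01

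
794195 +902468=1696663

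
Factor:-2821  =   - 7^1*13^1*31^1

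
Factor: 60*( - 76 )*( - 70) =319200 = 2^5*3^1  *  5^2*7^1*19^1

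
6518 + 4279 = 10797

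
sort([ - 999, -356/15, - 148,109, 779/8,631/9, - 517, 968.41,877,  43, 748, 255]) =[-999,-517, - 148, - 356/15, 43,631/9, 779/8, 109, 255, 748, 877,968.41]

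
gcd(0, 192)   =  192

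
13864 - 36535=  - 22671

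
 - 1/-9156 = 1/9156 = 0.00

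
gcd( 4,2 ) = 2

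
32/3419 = 32/3419 = 0.01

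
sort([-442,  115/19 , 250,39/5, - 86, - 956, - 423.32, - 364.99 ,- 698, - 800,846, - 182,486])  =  [ - 956, - 800 , - 698,-442 , - 423.32,-364.99,-182, - 86, 115/19, 39/5  ,  250, 486, 846 ] 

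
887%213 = 35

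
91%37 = 17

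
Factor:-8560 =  - 2^4*5^1 * 107^1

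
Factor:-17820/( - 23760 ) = 3/4 =2^( - 2 )*3^1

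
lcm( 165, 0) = 0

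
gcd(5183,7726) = 1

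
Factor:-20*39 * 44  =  -34320 = -2^4*3^1*5^1*11^1*13^1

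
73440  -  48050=25390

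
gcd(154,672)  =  14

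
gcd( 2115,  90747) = 9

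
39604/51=39604/51 = 776.55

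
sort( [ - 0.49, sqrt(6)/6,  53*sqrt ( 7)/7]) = [ - 0.49,  sqrt( 6)/6,53*sqrt( 7)/7]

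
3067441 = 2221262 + 846179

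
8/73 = 8/73 = 0.11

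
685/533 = 1+152/533 = 1.29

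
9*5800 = 52200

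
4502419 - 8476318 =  - 3973899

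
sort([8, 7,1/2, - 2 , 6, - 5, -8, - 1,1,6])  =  [-8, - 5, - 2,  -  1,  1/2 , 1,6,6, 7, 8] 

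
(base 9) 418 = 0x155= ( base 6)1325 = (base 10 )341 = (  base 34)A1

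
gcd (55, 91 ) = 1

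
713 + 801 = 1514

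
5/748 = 5/748 = 0.01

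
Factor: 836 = 2^2 * 11^1*19^1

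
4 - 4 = 0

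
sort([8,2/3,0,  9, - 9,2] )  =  [-9, 0, 2/3,2,  8,  9]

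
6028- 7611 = -1583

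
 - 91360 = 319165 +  - 410525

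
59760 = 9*6640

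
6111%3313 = 2798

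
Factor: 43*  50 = 2150 = 2^1  *  5^2*43^1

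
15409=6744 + 8665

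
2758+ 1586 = 4344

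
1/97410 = 1/97410 = 0.00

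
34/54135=34/54135 = 0.00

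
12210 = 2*6105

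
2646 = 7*378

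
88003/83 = 88003/83  =  1060.28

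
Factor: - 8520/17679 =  - 40/83 = - 2^3*5^1 * 83^( - 1 ) 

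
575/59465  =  115/11893 = 0.01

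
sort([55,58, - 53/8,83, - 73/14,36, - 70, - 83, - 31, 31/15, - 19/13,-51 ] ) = [ - 83, - 70 , - 51, - 31, - 53/8,-73/14, - 19/13, 31/15,36,55,58,83] 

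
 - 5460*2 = -10920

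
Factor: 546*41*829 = 18557994  =  2^1*3^1*7^1*13^1*41^1*829^1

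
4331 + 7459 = 11790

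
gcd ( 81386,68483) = 1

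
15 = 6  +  9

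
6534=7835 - 1301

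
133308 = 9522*14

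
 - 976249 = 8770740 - 9746989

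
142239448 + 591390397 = 733629845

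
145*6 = 870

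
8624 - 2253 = 6371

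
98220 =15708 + 82512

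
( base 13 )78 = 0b1100011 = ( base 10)99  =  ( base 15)69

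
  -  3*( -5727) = 17181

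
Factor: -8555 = -5^1*29^1* 59^1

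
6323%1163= 508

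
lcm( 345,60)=1380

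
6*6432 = 38592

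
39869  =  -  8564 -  - 48433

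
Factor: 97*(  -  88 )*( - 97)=2^3* 11^1*97^2  =  827992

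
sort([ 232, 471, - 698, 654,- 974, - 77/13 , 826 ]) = [  -  974, - 698, - 77/13,232, 471, 654,826]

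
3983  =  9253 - 5270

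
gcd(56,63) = 7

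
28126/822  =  34 + 89/411 = 34.22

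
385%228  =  157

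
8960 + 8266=17226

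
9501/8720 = 1  +  781/8720 = 1.09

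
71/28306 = 71/28306= 0.00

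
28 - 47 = - 19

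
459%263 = 196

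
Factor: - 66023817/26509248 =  - 2^( - 6) * 3^( - 2 )*23^( - 2) * 29^( - 1) * 41^1*536779^1 = - 22007939/8836416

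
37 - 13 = 24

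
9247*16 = 147952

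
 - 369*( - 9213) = 3399597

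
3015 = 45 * 67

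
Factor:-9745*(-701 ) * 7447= 50872281515=5^1 * 11^1*677^1*701^1*1949^1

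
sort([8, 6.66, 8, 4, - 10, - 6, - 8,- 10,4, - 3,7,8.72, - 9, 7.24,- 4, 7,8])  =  [ - 10, - 10,-9, - 8, - 6, - 4 , - 3, 4,4, 6.66,  7, 7, 7.24  ,  8,8,8,  8.72 ] 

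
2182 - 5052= -2870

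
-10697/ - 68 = 10697/68=157.31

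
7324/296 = 24 + 55/74 =24.74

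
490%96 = 10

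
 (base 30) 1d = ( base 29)1e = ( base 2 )101011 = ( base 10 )43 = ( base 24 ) 1j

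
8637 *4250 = 36707250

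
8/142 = 4/71 = 0.06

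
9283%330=43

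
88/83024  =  11/10378 = 0.00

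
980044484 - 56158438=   923886046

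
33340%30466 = 2874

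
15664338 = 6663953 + 9000385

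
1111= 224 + 887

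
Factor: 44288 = 2^8*173^1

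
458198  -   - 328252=786450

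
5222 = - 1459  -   - 6681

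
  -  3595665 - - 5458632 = 1862967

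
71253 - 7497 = 63756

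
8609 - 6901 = 1708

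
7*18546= 129822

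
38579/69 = 38579/69 = 559.12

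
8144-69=8075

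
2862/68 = 1431/34 = 42.09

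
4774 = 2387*2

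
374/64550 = 187/32275 = 0.01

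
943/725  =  1 + 218/725= 1.30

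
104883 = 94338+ 10545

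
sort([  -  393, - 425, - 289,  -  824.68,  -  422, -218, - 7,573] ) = [ - 824.68, - 425, - 422,- 393 , - 289,  -  218, -7, 573 ]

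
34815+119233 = 154048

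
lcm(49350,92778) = 2319450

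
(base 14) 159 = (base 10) 275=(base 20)DF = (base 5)2100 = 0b100010011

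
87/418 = 87/418 = 0.21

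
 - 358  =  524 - 882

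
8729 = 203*43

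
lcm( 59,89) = 5251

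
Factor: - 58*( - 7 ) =406 = 2^1*7^1*29^1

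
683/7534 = 683/7534 = 0.09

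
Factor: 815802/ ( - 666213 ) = - 271934/222071 = - 2^1 * 13^1*17^ ( - 1) * 10459^1*13063^( - 1) 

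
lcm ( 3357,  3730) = 33570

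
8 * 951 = 7608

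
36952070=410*90127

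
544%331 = 213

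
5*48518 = 242590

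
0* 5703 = 0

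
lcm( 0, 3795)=0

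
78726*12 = 944712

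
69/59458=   69/59458=0.00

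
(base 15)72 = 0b1101011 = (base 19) 5C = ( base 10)107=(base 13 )83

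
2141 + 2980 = 5121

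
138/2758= 69/1379 = 0.05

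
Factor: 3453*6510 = 22479030= 2^1*3^2*5^1 * 7^1*31^1*1151^1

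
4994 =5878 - 884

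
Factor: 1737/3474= 2^(  -  1)=   1/2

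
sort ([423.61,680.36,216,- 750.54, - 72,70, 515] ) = [ - 750.54,-72,  70 , 216, 423.61,515,680.36 ]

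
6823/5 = 1364 + 3/5 = 1364.60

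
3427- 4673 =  - 1246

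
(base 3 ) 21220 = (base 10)213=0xd5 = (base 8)325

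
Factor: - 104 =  - 2^3 * 13^1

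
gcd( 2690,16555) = 5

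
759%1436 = 759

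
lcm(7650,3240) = 275400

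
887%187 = 139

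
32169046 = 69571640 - 37402594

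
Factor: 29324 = 2^2*  7331^1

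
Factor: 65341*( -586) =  - 2^1*19^2*181^1*293^1 = -38289826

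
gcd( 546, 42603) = 3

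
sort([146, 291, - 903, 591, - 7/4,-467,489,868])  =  [-903,-467, - 7/4 , 146, 291, 489, 591 , 868]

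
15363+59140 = 74503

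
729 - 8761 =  - 8032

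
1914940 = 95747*20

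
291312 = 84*3468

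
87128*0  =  0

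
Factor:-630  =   - 2^1*3^2*5^1*7^1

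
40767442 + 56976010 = 97743452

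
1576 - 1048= 528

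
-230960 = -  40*5774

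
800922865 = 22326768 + 778596097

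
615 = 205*3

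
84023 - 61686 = 22337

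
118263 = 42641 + 75622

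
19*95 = 1805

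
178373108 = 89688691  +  88684417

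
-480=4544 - 5024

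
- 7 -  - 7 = 0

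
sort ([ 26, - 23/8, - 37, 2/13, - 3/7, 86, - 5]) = [ -37, - 5, - 23/8, - 3/7, 2/13,26, 86]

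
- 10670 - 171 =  - 10841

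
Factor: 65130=2^1 * 3^1*5^1 * 13^1 * 167^1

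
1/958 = 1/958= 0.00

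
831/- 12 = - 70 + 3/4  =  -  69.25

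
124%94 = 30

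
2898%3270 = 2898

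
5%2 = 1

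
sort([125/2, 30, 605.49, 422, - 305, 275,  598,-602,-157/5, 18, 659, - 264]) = [ - 602, - 305, - 264, - 157/5, 18,30, 125/2, 275,422, 598, 605.49, 659]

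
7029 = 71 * 99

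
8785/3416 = 2 + 279/488 = 2.57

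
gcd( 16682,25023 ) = 8341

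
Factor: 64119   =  3^1*11^1*29^1*67^1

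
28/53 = 28/53 = 0.53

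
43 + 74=117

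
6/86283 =2/28761 =0.00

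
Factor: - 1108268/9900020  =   - 277067/2475005= - 5^(  -  1)*7^1*13^( - 2 )*29^( - 1)*101^( - 1)*39581^1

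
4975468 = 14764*337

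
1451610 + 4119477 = 5571087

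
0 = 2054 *0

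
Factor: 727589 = 727589^1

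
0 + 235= 235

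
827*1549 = 1281023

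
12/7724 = 3/1931 =0.00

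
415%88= 63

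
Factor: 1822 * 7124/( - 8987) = -2^3*11^ ( - 1 )* 13^1*19^ ( - 1)*43^( - 1)*137^1*911^1 = - 12979928/8987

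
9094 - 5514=3580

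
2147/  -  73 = - 2147/73 = - 29.41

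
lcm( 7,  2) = 14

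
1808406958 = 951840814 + 856566144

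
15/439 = 15/439 = 0.03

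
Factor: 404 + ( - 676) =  - 2^4*17^1 = - 272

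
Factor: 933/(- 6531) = -7^(-1 ) = -  1/7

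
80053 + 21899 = 101952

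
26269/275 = 95 + 144/275= 95.52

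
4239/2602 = 4239/2602=1.63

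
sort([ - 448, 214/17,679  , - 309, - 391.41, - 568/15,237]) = [ - 448,  -  391.41 , - 309,-568/15, 214/17,  237,679 ] 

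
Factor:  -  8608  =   - 2^5*269^1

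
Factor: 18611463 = 3^1*13^2*36709^1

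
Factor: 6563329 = 353^1*18593^1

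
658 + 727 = 1385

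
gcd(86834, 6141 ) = 1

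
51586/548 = 94 + 37/274 = 94.14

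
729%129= 84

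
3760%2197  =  1563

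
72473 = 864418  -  791945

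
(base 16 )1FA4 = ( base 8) 17644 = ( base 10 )8100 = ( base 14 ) 2D48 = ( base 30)900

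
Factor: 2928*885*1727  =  4475140560 = 2^4*3^2*5^1*11^1*59^1 *61^1*157^1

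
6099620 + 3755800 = 9855420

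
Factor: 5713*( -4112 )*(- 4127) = 96950889712 = 2^4*29^1* 197^1*257^1*4127^1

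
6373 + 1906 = 8279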